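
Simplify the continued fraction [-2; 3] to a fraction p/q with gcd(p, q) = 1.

-5/3

a_0 = -2: -2/1
a_1 = 3: -5/3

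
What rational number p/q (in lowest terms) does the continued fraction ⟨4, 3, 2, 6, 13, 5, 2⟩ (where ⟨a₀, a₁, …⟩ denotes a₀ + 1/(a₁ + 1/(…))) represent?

28315/6602

Build up convergents one term at a time:
a_0 = 4: 4/1
a_1 = 3: 13/3
a_2 = 2: 30/7
a_3 = 6: 193/45
a_4 = 13: 2539/592
a_5 = 5: 12888/3005
a_6 = 2: 28315/6602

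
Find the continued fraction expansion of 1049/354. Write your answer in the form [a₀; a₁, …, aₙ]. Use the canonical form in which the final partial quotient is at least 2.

[2; 1, 26, 4, 3]

1049 ÷ 354 → quotient 2, remainder 341
354 ÷ 341 → quotient 1, remainder 13
341 ÷ 13 → quotient 26, remainder 3
13 ÷ 3 → quotient 4, remainder 1
3 ÷ 1 → quotient 3, remainder 0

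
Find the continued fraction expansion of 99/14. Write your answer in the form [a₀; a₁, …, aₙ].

Apply division with remainder until the remainder is 0:
⌊99/14⌋ = 7, remainder 1
⌊14/1⌋ = 14, remainder 0

[7; 14]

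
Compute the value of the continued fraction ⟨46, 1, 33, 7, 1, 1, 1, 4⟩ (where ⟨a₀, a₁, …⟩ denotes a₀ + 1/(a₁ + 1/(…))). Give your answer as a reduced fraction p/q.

Collapse the nested fraction from the inside out:
Start with 4.
1 + 1/(4/1) = 1 + 1/4 = 5/4
1 + 1/(5/4) = 1 + 4/5 = 9/5
1 + 1/(9/5) = 1 + 5/9 = 14/9
7 + 1/(14/9) = 7 + 9/14 = 107/14
33 + 1/(107/14) = 33 + 14/107 = 3545/107
1 + 1/(3545/107) = 1 + 107/3545 = 3652/3545
46 + 1/(3652/3545) = 46 + 3545/3652 = 171537/3652

171537/3652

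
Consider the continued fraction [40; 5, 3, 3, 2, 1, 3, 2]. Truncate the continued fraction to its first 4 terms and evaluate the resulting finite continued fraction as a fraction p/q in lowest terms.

Starting at the tail and folding back:
Start with 3.
3 + 1/(3/1) = 3 + 1/3 = 10/3
5 + 1/(10/3) = 5 + 3/10 = 53/10
40 + 1/(53/10) = 40 + 10/53 = 2130/53

2130/53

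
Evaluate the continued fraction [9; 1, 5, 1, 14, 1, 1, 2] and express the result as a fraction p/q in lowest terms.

Use the convergent recurrence hₖ = aₖ·hₖ₋₁ + hₖ₋₂ (and likewise for the denominators kₖ):
a_0 = 9: 9/1
a_1 = 1: 10/1
a_2 = 5: 59/6
a_3 = 1: 69/7
a_4 = 14: 1025/104
a_5 = 1: 1094/111
a_6 = 1: 2119/215
a_7 = 2: 5332/541

5332/541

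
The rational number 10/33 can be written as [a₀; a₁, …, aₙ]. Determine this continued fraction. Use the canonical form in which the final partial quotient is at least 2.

Repeatedly divide and take the remainder:
10 ÷ 33 → quotient 0, remainder 10
33 ÷ 10 → quotient 3, remainder 3
10 ÷ 3 → quotient 3, remainder 1
3 ÷ 1 → quotient 3, remainder 0

[0; 3, 3, 3]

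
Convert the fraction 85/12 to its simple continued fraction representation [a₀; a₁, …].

[7; 12]

Repeatedly divide and take the remainder:
85 ÷ 12 → quotient 7, remainder 1
12 ÷ 1 → quotient 12, remainder 0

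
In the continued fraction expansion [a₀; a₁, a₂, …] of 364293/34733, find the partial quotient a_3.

364293 = 10·34733 + 16963, so a_0 = 10
34733 = 2·16963 + 807, so a_1 = 2
16963 = 21·807 + 16, so a_2 = 21
807 = 50·16 + 7, so a_3 = 50

50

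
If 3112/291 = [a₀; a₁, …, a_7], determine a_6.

Apply division with remainder until the remainder is 0:
3112 ÷ 291 → quotient 10, remainder 202
291 ÷ 202 → quotient 1, remainder 89
202 ÷ 89 → quotient 2, remainder 24
89 ÷ 24 → quotient 3, remainder 17
24 ÷ 17 → quotient 1, remainder 7
17 ÷ 7 → quotient 2, remainder 3
7 ÷ 3 → quotient 2, remainder 1

2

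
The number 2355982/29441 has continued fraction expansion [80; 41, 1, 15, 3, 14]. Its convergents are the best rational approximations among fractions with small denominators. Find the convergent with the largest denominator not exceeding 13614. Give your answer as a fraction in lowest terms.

164449/2055

a_0 = 80: 80/1  (≤ bound)
a_1 = 41: 3281/41  (≤ bound)
a_2 = 1: 3361/42  (≤ bound)
a_3 = 15: 53696/671  (≤ bound)
a_4 = 3: 164449/2055  (≤ bound)
a_5 = 14: 2355982/29441  (> 13614, stop)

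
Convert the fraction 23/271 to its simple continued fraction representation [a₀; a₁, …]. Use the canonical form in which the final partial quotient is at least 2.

[0; 11, 1, 3, 1, 1, 2]

⌊23/271⌋ = 0, remainder 23
⌊271/23⌋ = 11, remainder 18
⌊23/18⌋ = 1, remainder 5
⌊18/5⌋ = 3, remainder 3
⌊5/3⌋ = 1, remainder 2
⌊3/2⌋ = 1, remainder 1
⌊2/1⌋ = 2, remainder 0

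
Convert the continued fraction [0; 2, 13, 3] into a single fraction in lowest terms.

a_0 = 0: 0/1
a_1 = 2: 1/2
a_2 = 13: 13/27
a_3 = 3: 40/83

40/83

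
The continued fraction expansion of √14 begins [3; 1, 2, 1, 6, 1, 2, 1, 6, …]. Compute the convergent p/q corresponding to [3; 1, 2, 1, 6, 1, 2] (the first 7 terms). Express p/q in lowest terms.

333/89

Use the convergent recurrence hₖ = aₖ·hₖ₋₁ + hₖ₋₂ (and likewise for the denominators kₖ):
a_0 = 3: 3/1
a_1 = 1: 4/1
a_2 = 2: 11/3
a_3 = 1: 15/4
a_4 = 6: 101/27
a_5 = 1: 116/31
a_6 = 2: 333/89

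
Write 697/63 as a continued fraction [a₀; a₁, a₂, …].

697 ÷ 63 → quotient 11, remainder 4
63 ÷ 4 → quotient 15, remainder 3
4 ÷ 3 → quotient 1, remainder 1
3 ÷ 1 → quotient 3, remainder 0

[11; 15, 1, 3]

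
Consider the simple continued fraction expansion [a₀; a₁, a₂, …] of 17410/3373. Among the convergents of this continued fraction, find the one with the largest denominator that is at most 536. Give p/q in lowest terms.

1182/229

a_0 = 5: 5/1  (≤ bound)
a_1 = 6: 31/6  (≤ bound)
a_2 = 5: 160/31  (≤ bound)
a_3 = 3: 511/99  (≤ bound)
a_4 = 2: 1182/229  (≤ bound)
a_5 = 3: 4057/786  (> 536, stop)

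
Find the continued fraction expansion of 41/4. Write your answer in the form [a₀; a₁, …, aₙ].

Apply division with remainder until the remainder is 0:
41 ÷ 4 → quotient 10, remainder 1
4 ÷ 1 → quotient 4, remainder 0

[10; 4]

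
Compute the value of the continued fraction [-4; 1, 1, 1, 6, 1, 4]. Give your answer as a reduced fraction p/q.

Compute successive convergents:
a_0 = -4: -4/1
a_1 = 1: -3/1
a_2 = 1: -7/2
a_3 = 1: -10/3
a_4 = 6: -67/20
a_5 = 1: -77/23
a_6 = 4: -375/112

-375/112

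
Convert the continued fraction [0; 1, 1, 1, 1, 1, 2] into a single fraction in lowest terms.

Use the convergent recurrence hₖ = aₖ·hₖ₋₁ + hₖ₋₂ (and likewise for the denominators kₖ):
a_0 = 0: 0/1
a_1 = 1: 1/1
a_2 = 1: 1/2
a_3 = 1: 2/3
a_4 = 1: 3/5
a_5 = 1: 5/8
a_6 = 2: 13/21

13/21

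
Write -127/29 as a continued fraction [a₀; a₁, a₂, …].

Run the Euclidean algorithm, recording each quotient:
-127 ÷ 29 → quotient -5, remainder 18
29 ÷ 18 → quotient 1, remainder 11
18 ÷ 11 → quotient 1, remainder 7
11 ÷ 7 → quotient 1, remainder 4
7 ÷ 4 → quotient 1, remainder 3
4 ÷ 3 → quotient 1, remainder 1
3 ÷ 1 → quotient 3, remainder 0

[-5; 1, 1, 1, 1, 1, 3]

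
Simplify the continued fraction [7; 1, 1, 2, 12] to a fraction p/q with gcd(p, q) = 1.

a_0 = 7: 7/1
a_1 = 1: 8/1
a_2 = 1: 15/2
a_3 = 2: 38/5
a_4 = 12: 471/62

471/62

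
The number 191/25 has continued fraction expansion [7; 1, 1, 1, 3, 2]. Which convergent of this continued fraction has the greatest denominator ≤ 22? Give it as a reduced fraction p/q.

84/11

a_0 = 7: 7/1  (≤ bound)
a_1 = 1: 8/1  (≤ bound)
a_2 = 1: 15/2  (≤ bound)
a_3 = 1: 23/3  (≤ bound)
a_4 = 3: 84/11  (≤ bound)
a_5 = 2: 191/25  (> 22, stop)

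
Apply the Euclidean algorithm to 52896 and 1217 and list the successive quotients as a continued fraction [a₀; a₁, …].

[43; 2, 6, 2, 43]

Run the Euclidean algorithm, recording each quotient:
52896 = 43·1217 + 565, so a_0 = 43
1217 = 2·565 + 87, so a_1 = 2
565 = 6·87 + 43, so a_2 = 6
87 = 2·43 + 1, so a_3 = 2
43 = 43·1 + 0, so a_4 = 43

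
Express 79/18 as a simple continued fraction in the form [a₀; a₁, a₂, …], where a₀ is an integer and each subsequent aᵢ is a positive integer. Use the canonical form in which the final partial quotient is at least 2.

[4; 2, 1, 1, 3]

Run the Euclidean algorithm, recording each quotient:
⌊79/18⌋ = 4, remainder 7
⌊18/7⌋ = 2, remainder 4
⌊7/4⌋ = 1, remainder 3
⌊4/3⌋ = 1, remainder 1
⌊3/1⌋ = 3, remainder 0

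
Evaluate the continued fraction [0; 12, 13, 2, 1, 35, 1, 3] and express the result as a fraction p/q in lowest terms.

5828/70373

Start with 3.
1 + 1/(3/1) = 1 + 1/3 = 4/3
35 + 1/(4/3) = 35 + 3/4 = 143/4
1 + 1/(143/4) = 1 + 4/143 = 147/143
2 + 1/(147/143) = 2 + 143/147 = 437/147
13 + 1/(437/147) = 13 + 147/437 = 5828/437
12 + 1/(5828/437) = 12 + 437/5828 = 70373/5828
0 + 1/(70373/5828) = 0 + 5828/70373 = 5828/70373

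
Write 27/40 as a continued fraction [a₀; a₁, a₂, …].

[0; 1, 2, 13]

27 = 0·40 + 27, so a_0 = 0
40 = 1·27 + 13, so a_1 = 1
27 = 2·13 + 1, so a_2 = 2
13 = 13·1 + 0, so a_3 = 13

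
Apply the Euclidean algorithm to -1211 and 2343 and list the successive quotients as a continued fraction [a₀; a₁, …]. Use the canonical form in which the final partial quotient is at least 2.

⌊-1211/2343⌋ = -1, remainder 1132
⌊2343/1132⌋ = 2, remainder 79
⌊1132/79⌋ = 14, remainder 26
⌊79/26⌋ = 3, remainder 1
⌊26/1⌋ = 26, remainder 0

[-1; 2, 14, 3, 26]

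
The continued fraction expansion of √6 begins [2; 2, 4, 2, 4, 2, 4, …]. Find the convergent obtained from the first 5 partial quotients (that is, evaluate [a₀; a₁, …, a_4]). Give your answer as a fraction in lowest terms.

a_0 = 2: 2/1
a_1 = 2: 5/2
a_2 = 4: 22/9
a_3 = 2: 49/20
a_4 = 4: 218/89

218/89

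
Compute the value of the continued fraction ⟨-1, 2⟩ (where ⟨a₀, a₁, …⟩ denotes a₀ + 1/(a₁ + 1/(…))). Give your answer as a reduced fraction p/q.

a_0 = -1: -1/1
a_1 = 2: -1/2

-1/2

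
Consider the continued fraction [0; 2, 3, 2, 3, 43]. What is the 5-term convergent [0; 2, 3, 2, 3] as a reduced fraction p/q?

24/55

Work from the innermost term outward:
Start with 3.
2 + 1/(3/1) = 2 + 1/3 = 7/3
3 + 1/(7/3) = 3 + 3/7 = 24/7
2 + 1/(24/7) = 2 + 7/24 = 55/24
0 + 1/(55/24) = 0 + 24/55 = 24/55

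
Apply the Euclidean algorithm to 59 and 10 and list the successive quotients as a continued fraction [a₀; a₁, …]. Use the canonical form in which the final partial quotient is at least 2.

[5; 1, 9]

Apply division with remainder until the remainder is 0:
⌊59/10⌋ = 5, remainder 9
⌊10/9⌋ = 1, remainder 1
⌊9/1⌋ = 9, remainder 0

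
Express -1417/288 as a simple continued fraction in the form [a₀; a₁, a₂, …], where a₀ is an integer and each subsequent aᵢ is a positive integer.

⌊-1417/288⌋ = -5, remainder 23
⌊288/23⌋ = 12, remainder 12
⌊23/12⌋ = 1, remainder 11
⌊12/11⌋ = 1, remainder 1
⌊11/1⌋ = 11, remainder 0

[-5; 12, 1, 1, 11]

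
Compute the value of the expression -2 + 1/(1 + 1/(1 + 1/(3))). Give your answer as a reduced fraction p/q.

-10/7

Start with 3.
1 + 1/(3/1) = 1 + 1/3 = 4/3
1 + 1/(4/3) = 1 + 3/4 = 7/4
-2 + 1/(7/4) = -2 + 4/7 = -10/7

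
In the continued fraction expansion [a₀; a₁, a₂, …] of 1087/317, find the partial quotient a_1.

1087 = 3·317 + 136, so a_0 = 3
317 = 2·136 + 45, so a_1 = 2

2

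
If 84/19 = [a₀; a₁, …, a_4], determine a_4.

Apply division with remainder until the remainder is 0:
84 = 4·19 + 8, so a_0 = 4
19 = 2·8 + 3, so a_1 = 2
8 = 2·3 + 2, so a_2 = 2
3 = 1·2 + 1, so a_3 = 1
2 = 2·1 + 0, so a_4 = 2

2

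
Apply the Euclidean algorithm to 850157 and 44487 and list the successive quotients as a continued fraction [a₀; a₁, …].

[19; 9, 13, 1, 34, 10]

Repeatedly divide and take the remainder:
850157 = 19·44487 + 4904, so a_0 = 19
44487 = 9·4904 + 351, so a_1 = 9
4904 = 13·351 + 341, so a_2 = 13
351 = 1·341 + 10, so a_3 = 1
341 = 34·10 + 1, so a_4 = 34
10 = 10·1 + 0, so a_5 = 10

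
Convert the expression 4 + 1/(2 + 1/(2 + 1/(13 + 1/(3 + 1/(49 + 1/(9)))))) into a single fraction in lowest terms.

403549/91655

Start with 9.
49 + 1/(9/1) = 49 + 1/9 = 442/9
3 + 1/(442/9) = 3 + 9/442 = 1335/442
13 + 1/(1335/442) = 13 + 442/1335 = 17797/1335
2 + 1/(17797/1335) = 2 + 1335/17797 = 36929/17797
2 + 1/(36929/17797) = 2 + 17797/36929 = 91655/36929
4 + 1/(91655/36929) = 4 + 36929/91655 = 403549/91655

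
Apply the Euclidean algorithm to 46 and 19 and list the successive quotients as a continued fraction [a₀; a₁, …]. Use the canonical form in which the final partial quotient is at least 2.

Run the Euclidean algorithm, recording each quotient:
46 ÷ 19 → quotient 2, remainder 8
19 ÷ 8 → quotient 2, remainder 3
8 ÷ 3 → quotient 2, remainder 2
3 ÷ 2 → quotient 1, remainder 1
2 ÷ 1 → quotient 2, remainder 0

[2; 2, 2, 1, 2]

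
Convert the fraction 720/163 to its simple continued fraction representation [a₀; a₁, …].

720 ÷ 163 → quotient 4, remainder 68
163 ÷ 68 → quotient 2, remainder 27
68 ÷ 27 → quotient 2, remainder 14
27 ÷ 14 → quotient 1, remainder 13
14 ÷ 13 → quotient 1, remainder 1
13 ÷ 1 → quotient 13, remainder 0

[4; 2, 2, 1, 1, 13]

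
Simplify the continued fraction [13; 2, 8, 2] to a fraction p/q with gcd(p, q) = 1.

485/36

a_0 = 13: 13/1
a_1 = 2: 27/2
a_2 = 8: 229/17
a_3 = 2: 485/36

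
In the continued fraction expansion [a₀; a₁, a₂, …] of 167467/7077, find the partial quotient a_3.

⌊167467/7077⌋ = 23, remainder 4696
⌊7077/4696⌋ = 1, remainder 2381
⌊4696/2381⌋ = 1, remainder 2315
⌊2381/2315⌋ = 1, remainder 66

1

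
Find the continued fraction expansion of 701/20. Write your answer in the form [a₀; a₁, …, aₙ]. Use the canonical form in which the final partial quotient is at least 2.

[35; 20]

701 ÷ 20 → quotient 35, remainder 1
20 ÷ 1 → quotient 20, remainder 0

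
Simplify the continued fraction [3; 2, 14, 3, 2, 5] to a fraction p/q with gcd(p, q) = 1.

a_0 = 3: 3/1
a_1 = 2: 7/2
a_2 = 14: 101/29
a_3 = 3: 310/89
a_4 = 2: 721/207
a_5 = 5: 3915/1124

3915/1124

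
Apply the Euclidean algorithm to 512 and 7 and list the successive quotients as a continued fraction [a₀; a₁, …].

⌊512/7⌋ = 73, remainder 1
⌊7/1⌋ = 7, remainder 0

[73; 7]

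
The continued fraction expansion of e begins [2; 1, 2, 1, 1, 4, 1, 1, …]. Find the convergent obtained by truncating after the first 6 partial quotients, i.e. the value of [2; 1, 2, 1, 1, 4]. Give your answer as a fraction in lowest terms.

87/32

Work from the innermost term outward:
Start with 4.
1 + 1/(4/1) = 1 + 1/4 = 5/4
1 + 1/(5/4) = 1 + 4/5 = 9/5
2 + 1/(9/5) = 2 + 5/9 = 23/9
1 + 1/(23/9) = 1 + 9/23 = 32/23
2 + 1/(32/23) = 2 + 23/32 = 87/32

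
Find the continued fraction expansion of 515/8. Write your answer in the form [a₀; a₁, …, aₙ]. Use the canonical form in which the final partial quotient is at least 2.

[64; 2, 1, 2]

515 ÷ 8 → quotient 64, remainder 3
8 ÷ 3 → quotient 2, remainder 2
3 ÷ 2 → quotient 1, remainder 1
2 ÷ 1 → quotient 2, remainder 0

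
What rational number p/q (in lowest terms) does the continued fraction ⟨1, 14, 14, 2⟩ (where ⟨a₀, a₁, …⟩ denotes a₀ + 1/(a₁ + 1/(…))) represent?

a_0 = 1: 1/1
a_1 = 14: 15/14
a_2 = 14: 211/197
a_3 = 2: 437/408

437/408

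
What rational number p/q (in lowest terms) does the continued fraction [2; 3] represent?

a_0 = 2: 2/1
a_1 = 3: 7/3

7/3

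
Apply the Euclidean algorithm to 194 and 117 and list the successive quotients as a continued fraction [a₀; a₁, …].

⌊194/117⌋ = 1, remainder 77
⌊117/77⌋ = 1, remainder 40
⌊77/40⌋ = 1, remainder 37
⌊40/37⌋ = 1, remainder 3
⌊37/3⌋ = 12, remainder 1
⌊3/1⌋ = 3, remainder 0

[1; 1, 1, 1, 12, 3]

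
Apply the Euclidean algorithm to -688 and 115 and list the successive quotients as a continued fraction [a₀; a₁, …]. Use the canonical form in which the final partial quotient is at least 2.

-688 = -6·115 + 2, so a_0 = -6
115 = 57·2 + 1, so a_1 = 57
2 = 2·1 + 0, so a_2 = 2

[-6; 57, 2]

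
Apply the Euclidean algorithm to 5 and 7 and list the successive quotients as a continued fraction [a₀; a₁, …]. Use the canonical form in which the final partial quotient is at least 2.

Apply division with remainder until the remainder is 0:
⌊5/7⌋ = 0, remainder 5
⌊7/5⌋ = 1, remainder 2
⌊5/2⌋ = 2, remainder 1
⌊2/1⌋ = 2, remainder 0

[0; 1, 2, 2]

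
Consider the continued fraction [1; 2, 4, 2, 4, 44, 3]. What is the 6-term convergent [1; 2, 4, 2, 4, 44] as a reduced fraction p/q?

5705/3936

Compute successive convergents:
a_0 = 1: 1/1
a_1 = 2: 3/2
a_2 = 4: 13/9
a_3 = 2: 29/20
a_4 = 4: 129/89
a_5 = 44: 5705/3936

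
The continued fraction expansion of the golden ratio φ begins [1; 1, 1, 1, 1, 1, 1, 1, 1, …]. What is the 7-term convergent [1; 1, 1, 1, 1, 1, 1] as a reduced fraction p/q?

21/13

Start with 1.
1 + 1/(1/1) = 1 + 1/1 = 2/1
1 + 1/(2/1) = 1 + 1/2 = 3/2
1 + 1/(3/2) = 1 + 2/3 = 5/3
1 + 1/(5/3) = 1 + 3/5 = 8/5
1 + 1/(8/5) = 1 + 5/8 = 13/8
1 + 1/(13/8) = 1 + 8/13 = 21/13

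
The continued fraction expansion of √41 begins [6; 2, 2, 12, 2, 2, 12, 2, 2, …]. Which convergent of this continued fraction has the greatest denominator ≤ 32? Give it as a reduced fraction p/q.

List convergents until the denominator exceeds the bound:
a_0 = 6: 6/1  (≤ bound)
a_1 = 2: 13/2  (≤ bound)
a_2 = 2: 32/5  (≤ bound)
a_3 = 12: 397/62  (> 32, stop)

32/5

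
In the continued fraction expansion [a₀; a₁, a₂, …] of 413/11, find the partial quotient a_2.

Apply division with remainder until the remainder is 0:
413 = 37·11 + 6, so a_0 = 37
11 = 1·6 + 5, so a_1 = 1
6 = 1·5 + 1, so a_2 = 1

1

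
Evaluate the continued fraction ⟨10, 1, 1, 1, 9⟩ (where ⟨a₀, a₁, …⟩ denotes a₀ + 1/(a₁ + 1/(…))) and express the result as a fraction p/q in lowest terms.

a_0 = 10: 10/1
a_1 = 1: 11/1
a_2 = 1: 21/2
a_3 = 1: 32/3
a_4 = 9: 309/29

309/29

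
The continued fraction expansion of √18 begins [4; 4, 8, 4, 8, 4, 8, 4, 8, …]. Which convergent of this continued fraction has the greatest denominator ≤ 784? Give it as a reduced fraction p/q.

a_0 = 4: 4/1  (≤ bound)
a_1 = 4: 17/4  (≤ bound)
a_2 = 8: 140/33  (≤ bound)
a_3 = 4: 577/136  (≤ bound)
a_4 = 8: 4756/1121  (> 784, stop)

577/136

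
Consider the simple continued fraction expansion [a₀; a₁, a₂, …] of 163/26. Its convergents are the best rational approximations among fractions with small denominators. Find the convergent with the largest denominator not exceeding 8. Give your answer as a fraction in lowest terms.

25/4

List convergents until the denominator exceeds the bound:
a_0 = 6: 6/1  (≤ bound)
a_1 = 3: 19/3  (≤ bound)
a_2 = 1: 25/4  (≤ bound)
a_3 = 2: 69/11  (> 8, stop)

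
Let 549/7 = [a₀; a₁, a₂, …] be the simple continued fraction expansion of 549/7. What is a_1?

549 = 78·7 + 3, so a_0 = 78
7 = 2·3 + 1, so a_1 = 2

2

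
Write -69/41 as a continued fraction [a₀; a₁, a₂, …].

Apply division with remainder until the remainder is 0:
⌊-69/41⌋ = -2, remainder 13
⌊41/13⌋ = 3, remainder 2
⌊13/2⌋ = 6, remainder 1
⌊2/1⌋ = 2, remainder 0

[-2; 3, 6, 2]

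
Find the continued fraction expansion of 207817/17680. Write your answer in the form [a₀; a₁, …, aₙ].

[11; 1, 3, 14, 9, 1, 14, 2]

Apply division with remainder until the remainder is 0:
207817 = 11·17680 + 13337, so a_0 = 11
17680 = 1·13337 + 4343, so a_1 = 1
13337 = 3·4343 + 308, so a_2 = 3
4343 = 14·308 + 31, so a_3 = 14
308 = 9·31 + 29, so a_4 = 9
31 = 1·29 + 2, so a_5 = 1
29 = 14·2 + 1, so a_6 = 14
2 = 2·1 + 0, so a_7 = 2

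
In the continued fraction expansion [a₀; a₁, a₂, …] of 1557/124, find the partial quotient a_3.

Repeatedly divide and take the remainder:
1557 = 12·124 + 69, so a_0 = 12
124 = 1·69 + 55, so a_1 = 1
69 = 1·55 + 14, so a_2 = 1
55 = 3·14 + 13, so a_3 = 3

3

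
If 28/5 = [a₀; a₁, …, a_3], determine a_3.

Run the Euclidean algorithm, recording each quotient:
28 ÷ 5 → quotient 5, remainder 3
5 ÷ 3 → quotient 1, remainder 2
3 ÷ 2 → quotient 1, remainder 1
2 ÷ 1 → quotient 2, remainder 0

2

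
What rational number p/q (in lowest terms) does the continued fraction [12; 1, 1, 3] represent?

a_0 = 12: 12/1
a_1 = 1: 13/1
a_2 = 1: 25/2
a_3 = 3: 88/7

88/7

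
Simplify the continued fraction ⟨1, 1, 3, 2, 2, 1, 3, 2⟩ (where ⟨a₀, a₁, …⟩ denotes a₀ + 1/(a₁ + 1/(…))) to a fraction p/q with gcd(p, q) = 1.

Start with 2.
3 + 1/(2/1) = 3 + 1/2 = 7/2
1 + 1/(7/2) = 1 + 2/7 = 9/7
2 + 1/(9/7) = 2 + 7/9 = 25/9
2 + 1/(25/9) = 2 + 9/25 = 59/25
3 + 1/(59/25) = 3 + 25/59 = 202/59
1 + 1/(202/59) = 1 + 59/202 = 261/202
1 + 1/(261/202) = 1 + 202/261 = 463/261

463/261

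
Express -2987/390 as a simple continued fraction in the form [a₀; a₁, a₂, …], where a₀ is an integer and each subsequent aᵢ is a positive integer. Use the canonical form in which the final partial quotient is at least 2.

[-8; 2, 1, 13, 1, 3, 2]

⌊-2987/390⌋ = -8, remainder 133
⌊390/133⌋ = 2, remainder 124
⌊133/124⌋ = 1, remainder 9
⌊124/9⌋ = 13, remainder 7
⌊9/7⌋ = 1, remainder 2
⌊7/2⌋ = 3, remainder 1
⌊2/1⌋ = 2, remainder 0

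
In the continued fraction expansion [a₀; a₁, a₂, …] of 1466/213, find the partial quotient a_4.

1

⌊1466/213⌋ = 6, remainder 188
⌊213/188⌋ = 1, remainder 25
⌊188/25⌋ = 7, remainder 13
⌊25/13⌋ = 1, remainder 12
⌊13/12⌋ = 1, remainder 1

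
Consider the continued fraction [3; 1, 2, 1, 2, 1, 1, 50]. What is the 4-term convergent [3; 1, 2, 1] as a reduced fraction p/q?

Starting at the tail and folding back:
Start with 1.
2 + 1/(1/1) = 2 + 1/1 = 3/1
1 + 1/(3/1) = 1 + 1/3 = 4/3
3 + 1/(4/3) = 3 + 3/4 = 15/4

15/4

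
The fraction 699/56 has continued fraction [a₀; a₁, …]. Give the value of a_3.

Repeatedly divide and take the remainder:
699 = 12·56 + 27, so a_0 = 12
56 = 2·27 + 2, so a_1 = 2
27 = 13·2 + 1, so a_2 = 13
2 = 2·1 + 0, so a_3 = 2

2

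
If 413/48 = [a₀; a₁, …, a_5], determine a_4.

1

Run the Euclidean algorithm, recording each quotient:
⌊413/48⌋ = 8, remainder 29
⌊48/29⌋ = 1, remainder 19
⌊29/19⌋ = 1, remainder 10
⌊19/10⌋ = 1, remainder 9
⌊10/9⌋ = 1, remainder 1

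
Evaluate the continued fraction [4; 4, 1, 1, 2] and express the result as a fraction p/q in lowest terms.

97/23

Start with 2.
1 + 1/(2/1) = 1 + 1/2 = 3/2
1 + 1/(3/2) = 1 + 2/3 = 5/3
4 + 1/(5/3) = 4 + 3/5 = 23/5
4 + 1/(23/5) = 4 + 5/23 = 97/23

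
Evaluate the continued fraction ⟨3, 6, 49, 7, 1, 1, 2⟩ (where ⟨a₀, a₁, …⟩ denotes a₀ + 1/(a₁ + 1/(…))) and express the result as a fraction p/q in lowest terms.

Starting at the tail and folding back:
Start with 2.
1 + 1/(2/1) = 1 + 1/2 = 3/2
1 + 1/(3/2) = 1 + 2/3 = 5/3
7 + 1/(5/3) = 7 + 3/5 = 38/5
49 + 1/(38/5) = 49 + 5/38 = 1867/38
6 + 1/(1867/38) = 6 + 38/1867 = 11240/1867
3 + 1/(11240/1867) = 3 + 1867/11240 = 35587/11240

35587/11240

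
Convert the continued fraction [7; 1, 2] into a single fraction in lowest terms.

Start with 2.
1 + 1/(2/1) = 1 + 1/2 = 3/2
7 + 1/(3/2) = 7 + 2/3 = 23/3

23/3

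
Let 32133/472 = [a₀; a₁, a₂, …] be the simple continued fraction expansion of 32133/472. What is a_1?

⌊32133/472⌋ = 68, remainder 37
⌊472/37⌋ = 12, remainder 28

12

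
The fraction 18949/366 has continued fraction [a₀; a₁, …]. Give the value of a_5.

⌊18949/366⌋ = 51, remainder 283
⌊366/283⌋ = 1, remainder 83
⌊283/83⌋ = 3, remainder 34
⌊83/34⌋ = 2, remainder 15
⌊34/15⌋ = 2, remainder 4
⌊15/4⌋ = 3, remainder 3

3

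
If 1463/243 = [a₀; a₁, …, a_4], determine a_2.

1

⌊1463/243⌋ = 6, remainder 5
⌊243/5⌋ = 48, remainder 3
⌊5/3⌋ = 1, remainder 2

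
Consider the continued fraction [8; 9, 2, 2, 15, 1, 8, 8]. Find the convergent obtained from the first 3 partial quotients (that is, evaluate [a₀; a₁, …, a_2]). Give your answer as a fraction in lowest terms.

a_0 = 8: 8/1
a_1 = 9: 73/9
a_2 = 2: 154/19

154/19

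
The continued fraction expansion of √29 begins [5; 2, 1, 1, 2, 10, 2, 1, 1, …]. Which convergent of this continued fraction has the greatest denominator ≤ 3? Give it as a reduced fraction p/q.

16/3

List convergents until the denominator exceeds the bound:
a_0 = 5: 5/1  (≤ bound)
a_1 = 2: 11/2  (≤ bound)
a_2 = 1: 16/3  (≤ bound)
a_3 = 1: 27/5  (> 3, stop)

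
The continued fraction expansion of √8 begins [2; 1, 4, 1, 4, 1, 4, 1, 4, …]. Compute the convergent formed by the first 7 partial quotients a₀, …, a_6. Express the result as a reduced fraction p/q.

Use the convergent recurrence hₖ = aₖ·hₖ₋₁ + hₖ₋₂ (and likewise for the denominators kₖ):
a_0 = 2: 2/1
a_1 = 1: 3/1
a_2 = 4: 14/5
a_3 = 1: 17/6
a_4 = 4: 82/29
a_5 = 1: 99/35
a_6 = 4: 478/169

478/169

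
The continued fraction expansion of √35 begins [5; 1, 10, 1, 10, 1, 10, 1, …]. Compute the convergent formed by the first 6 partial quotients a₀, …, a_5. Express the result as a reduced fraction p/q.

846/143

Start with 1.
10 + 1/(1/1) = 10 + 1/1 = 11/1
1 + 1/(11/1) = 1 + 1/11 = 12/11
10 + 1/(12/11) = 10 + 11/12 = 131/12
1 + 1/(131/12) = 1 + 12/131 = 143/131
5 + 1/(143/131) = 5 + 131/143 = 846/143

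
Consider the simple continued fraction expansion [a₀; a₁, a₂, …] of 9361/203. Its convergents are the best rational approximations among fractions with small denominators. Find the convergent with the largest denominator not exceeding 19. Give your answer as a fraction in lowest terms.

a_0 = 46: 46/1  (≤ bound)
a_1 = 8: 369/8  (≤ bound)
a_2 = 1: 415/9  (≤ bound)
a_3 = 4: 2029/44  (> 19, stop)

415/9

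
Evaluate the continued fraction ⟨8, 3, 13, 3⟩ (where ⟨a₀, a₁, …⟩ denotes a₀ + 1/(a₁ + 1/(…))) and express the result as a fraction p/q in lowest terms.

Start with 3.
13 + 1/(3/1) = 13 + 1/3 = 40/3
3 + 1/(40/3) = 3 + 3/40 = 123/40
8 + 1/(123/40) = 8 + 40/123 = 1024/123

1024/123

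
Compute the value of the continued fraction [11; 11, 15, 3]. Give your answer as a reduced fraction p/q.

a_0 = 11: 11/1
a_1 = 11: 122/11
a_2 = 15: 1841/166
a_3 = 3: 5645/509

5645/509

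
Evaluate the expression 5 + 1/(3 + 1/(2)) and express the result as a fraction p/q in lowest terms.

a_0 = 5: 5/1
a_1 = 3: 16/3
a_2 = 2: 37/7

37/7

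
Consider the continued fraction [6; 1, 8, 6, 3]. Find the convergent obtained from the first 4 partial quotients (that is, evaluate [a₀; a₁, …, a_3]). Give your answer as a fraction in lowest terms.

Work from the innermost term outward:
Start with 6.
8 + 1/(6/1) = 8 + 1/6 = 49/6
1 + 1/(49/6) = 1 + 6/49 = 55/49
6 + 1/(55/49) = 6 + 49/55 = 379/55

379/55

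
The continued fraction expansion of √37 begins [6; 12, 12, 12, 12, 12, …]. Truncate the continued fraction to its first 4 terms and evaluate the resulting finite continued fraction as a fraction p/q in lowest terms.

Collapse the nested fraction from the inside out:
Start with 12.
12 + 1/(12/1) = 12 + 1/12 = 145/12
12 + 1/(145/12) = 12 + 12/145 = 1752/145
6 + 1/(1752/145) = 6 + 145/1752 = 10657/1752

10657/1752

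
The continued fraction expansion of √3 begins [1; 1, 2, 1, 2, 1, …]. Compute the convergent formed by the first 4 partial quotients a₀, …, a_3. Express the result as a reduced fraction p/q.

Start with 1.
2 + 1/(1/1) = 2 + 1/1 = 3/1
1 + 1/(3/1) = 1 + 1/3 = 4/3
1 + 1/(4/3) = 1 + 3/4 = 7/4

7/4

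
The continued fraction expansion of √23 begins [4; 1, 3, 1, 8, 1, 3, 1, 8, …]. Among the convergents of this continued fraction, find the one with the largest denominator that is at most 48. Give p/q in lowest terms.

a_0 = 4: 4/1  (≤ bound)
a_1 = 1: 5/1  (≤ bound)
a_2 = 3: 19/4  (≤ bound)
a_3 = 1: 24/5  (≤ bound)
a_4 = 8: 211/44  (≤ bound)
a_5 = 1: 235/49  (> 48, stop)

211/44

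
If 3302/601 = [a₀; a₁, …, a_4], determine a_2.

3302 = 5·601 + 297, so a_0 = 5
601 = 2·297 + 7, so a_1 = 2
297 = 42·7 + 3, so a_2 = 42

42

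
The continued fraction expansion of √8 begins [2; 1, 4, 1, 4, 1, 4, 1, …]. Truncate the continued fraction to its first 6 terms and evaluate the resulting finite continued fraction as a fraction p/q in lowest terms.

99/35

Start with 1.
4 + 1/(1/1) = 4 + 1/1 = 5/1
1 + 1/(5/1) = 1 + 1/5 = 6/5
4 + 1/(6/5) = 4 + 5/6 = 29/6
1 + 1/(29/6) = 1 + 6/29 = 35/29
2 + 1/(35/29) = 2 + 29/35 = 99/35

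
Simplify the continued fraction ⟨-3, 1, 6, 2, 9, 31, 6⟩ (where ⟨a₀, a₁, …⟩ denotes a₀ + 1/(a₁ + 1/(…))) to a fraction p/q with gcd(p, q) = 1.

Start with 6.
31 + 1/(6/1) = 31 + 1/6 = 187/6
9 + 1/(187/6) = 9 + 6/187 = 1689/187
2 + 1/(1689/187) = 2 + 187/1689 = 3565/1689
6 + 1/(3565/1689) = 6 + 1689/3565 = 23079/3565
1 + 1/(23079/3565) = 1 + 3565/23079 = 26644/23079
-3 + 1/(26644/23079) = -3 + 23079/26644 = -56853/26644

-56853/26644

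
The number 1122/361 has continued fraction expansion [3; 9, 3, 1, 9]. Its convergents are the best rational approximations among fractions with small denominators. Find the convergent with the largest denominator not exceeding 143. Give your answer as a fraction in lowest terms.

115/37

List convergents until the denominator exceeds the bound:
a_0 = 3: 3/1  (≤ bound)
a_1 = 9: 28/9  (≤ bound)
a_2 = 3: 87/28  (≤ bound)
a_3 = 1: 115/37  (≤ bound)
a_4 = 9: 1122/361  (> 143, stop)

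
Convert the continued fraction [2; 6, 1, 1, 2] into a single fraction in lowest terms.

71/33

Start with 2.
1 + 1/(2/1) = 1 + 1/2 = 3/2
1 + 1/(3/2) = 1 + 2/3 = 5/3
6 + 1/(5/3) = 6 + 3/5 = 33/5
2 + 1/(33/5) = 2 + 5/33 = 71/33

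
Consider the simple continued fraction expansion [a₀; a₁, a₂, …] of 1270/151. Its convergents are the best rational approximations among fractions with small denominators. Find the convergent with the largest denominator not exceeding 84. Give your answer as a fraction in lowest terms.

List convergents until the denominator exceeds the bound:
a_0 = 8: 8/1  (≤ bound)
a_1 = 2: 17/2  (≤ bound)
a_2 = 2: 42/5  (≤ bound)
a_3 = 3: 143/17  (≤ bound)
a_4 = 2: 328/39  (≤ bound)
a_5 = 1: 471/56  (≤ bound)
a_6 = 2: 1270/151  (> 84, stop)

471/56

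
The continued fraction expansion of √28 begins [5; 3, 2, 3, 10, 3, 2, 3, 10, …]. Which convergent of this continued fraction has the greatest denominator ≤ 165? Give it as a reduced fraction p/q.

List convergents until the denominator exceeds the bound:
a_0 = 5: 5/1  (≤ bound)
a_1 = 3: 16/3  (≤ bound)
a_2 = 2: 37/7  (≤ bound)
a_3 = 3: 127/24  (≤ bound)
a_4 = 10: 1307/247  (> 165, stop)

127/24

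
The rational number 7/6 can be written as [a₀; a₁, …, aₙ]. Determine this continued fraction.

[1; 6]

⌊7/6⌋ = 1, remainder 1
⌊6/1⌋ = 6, remainder 0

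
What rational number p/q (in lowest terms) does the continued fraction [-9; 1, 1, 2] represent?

-42/5

Collapse the nested fraction from the inside out:
Start with 2.
1 + 1/(2/1) = 1 + 1/2 = 3/2
1 + 1/(3/2) = 1 + 2/3 = 5/3
-9 + 1/(5/3) = -9 + 3/5 = -42/5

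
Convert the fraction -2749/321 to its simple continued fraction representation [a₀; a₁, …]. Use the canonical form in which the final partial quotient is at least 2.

⌊-2749/321⌋ = -9, remainder 140
⌊321/140⌋ = 2, remainder 41
⌊140/41⌋ = 3, remainder 17
⌊41/17⌋ = 2, remainder 7
⌊17/7⌋ = 2, remainder 3
⌊7/3⌋ = 2, remainder 1
⌊3/1⌋ = 3, remainder 0

[-9; 2, 3, 2, 2, 2, 3]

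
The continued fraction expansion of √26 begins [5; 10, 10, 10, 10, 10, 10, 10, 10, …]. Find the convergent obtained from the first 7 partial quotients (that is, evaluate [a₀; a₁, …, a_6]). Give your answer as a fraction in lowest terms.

5357035/1050601

Build up convergents one term at a time:
a_0 = 5: 5/1
a_1 = 10: 51/10
a_2 = 10: 515/101
a_3 = 10: 5201/1020
a_4 = 10: 52525/10301
a_5 = 10: 530451/104030
a_6 = 10: 5357035/1050601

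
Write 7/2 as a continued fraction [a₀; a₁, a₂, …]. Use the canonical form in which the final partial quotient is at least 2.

⌊7/2⌋ = 3, remainder 1
⌊2/1⌋ = 2, remainder 0

[3; 2]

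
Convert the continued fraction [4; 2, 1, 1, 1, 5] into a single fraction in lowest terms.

197/45

Start with 5.
1 + 1/(5/1) = 1 + 1/5 = 6/5
1 + 1/(6/5) = 1 + 5/6 = 11/6
1 + 1/(11/6) = 1 + 6/11 = 17/11
2 + 1/(17/11) = 2 + 11/17 = 45/17
4 + 1/(45/17) = 4 + 17/45 = 197/45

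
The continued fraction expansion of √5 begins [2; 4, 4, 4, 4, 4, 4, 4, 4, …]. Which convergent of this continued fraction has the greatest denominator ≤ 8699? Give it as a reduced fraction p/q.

List convergents until the denominator exceeds the bound:
a_0 = 2: 2/1  (≤ bound)
a_1 = 4: 9/4  (≤ bound)
a_2 = 4: 38/17  (≤ bound)
a_3 = 4: 161/72  (≤ bound)
a_4 = 4: 682/305  (≤ bound)
a_5 = 4: 2889/1292  (≤ bound)
a_6 = 4: 12238/5473  (≤ bound)
a_7 = 4: 51841/23184  (> 8699, stop)

12238/5473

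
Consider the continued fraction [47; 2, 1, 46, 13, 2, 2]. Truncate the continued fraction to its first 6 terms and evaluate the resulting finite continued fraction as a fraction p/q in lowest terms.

179213/3786

Use the convergent recurrence hₖ = aₖ·hₖ₋₁ + hₖ₋₂ (and likewise for the denominators kₖ):
a_0 = 47: 47/1
a_1 = 2: 95/2
a_2 = 1: 142/3
a_3 = 46: 6627/140
a_4 = 13: 86293/1823
a_5 = 2: 179213/3786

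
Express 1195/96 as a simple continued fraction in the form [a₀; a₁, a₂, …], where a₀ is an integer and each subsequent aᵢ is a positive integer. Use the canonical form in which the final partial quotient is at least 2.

[12; 2, 4, 3, 3]

1195 ÷ 96 → quotient 12, remainder 43
96 ÷ 43 → quotient 2, remainder 10
43 ÷ 10 → quotient 4, remainder 3
10 ÷ 3 → quotient 3, remainder 1
3 ÷ 1 → quotient 3, remainder 0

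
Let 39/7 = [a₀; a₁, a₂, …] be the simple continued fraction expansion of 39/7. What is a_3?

⌊39/7⌋ = 5, remainder 4
⌊7/4⌋ = 1, remainder 3
⌊4/3⌋ = 1, remainder 1
⌊3/1⌋ = 3, remainder 0

3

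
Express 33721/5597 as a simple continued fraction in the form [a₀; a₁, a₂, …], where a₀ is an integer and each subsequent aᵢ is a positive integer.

[6; 40, 3, 1, 3, 9]

33721 = 6·5597 + 139, so a_0 = 6
5597 = 40·139 + 37, so a_1 = 40
139 = 3·37 + 28, so a_2 = 3
37 = 1·28 + 9, so a_3 = 1
28 = 3·9 + 1, so a_4 = 3
9 = 9·1 + 0, so a_5 = 9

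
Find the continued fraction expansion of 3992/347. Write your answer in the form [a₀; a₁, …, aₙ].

3992 ÷ 347 → quotient 11, remainder 175
347 ÷ 175 → quotient 1, remainder 172
175 ÷ 172 → quotient 1, remainder 3
172 ÷ 3 → quotient 57, remainder 1
3 ÷ 1 → quotient 3, remainder 0

[11; 1, 1, 57, 3]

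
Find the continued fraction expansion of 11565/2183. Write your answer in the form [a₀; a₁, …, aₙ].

Apply division with remainder until the remainder is 0:
⌊11565/2183⌋ = 5, remainder 650
⌊2183/650⌋ = 3, remainder 233
⌊650/233⌋ = 2, remainder 184
⌊233/184⌋ = 1, remainder 49
⌊184/49⌋ = 3, remainder 37
⌊49/37⌋ = 1, remainder 12
⌊37/12⌋ = 3, remainder 1
⌊12/1⌋ = 12, remainder 0

[5; 3, 2, 1, 3, 1, 3, 12]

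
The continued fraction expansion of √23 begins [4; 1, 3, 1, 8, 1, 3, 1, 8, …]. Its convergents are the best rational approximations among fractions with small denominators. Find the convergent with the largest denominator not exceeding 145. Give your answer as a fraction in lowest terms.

235/49

a_0 = 4: 4/1  (≤ bound)
a_1 = 1: 5/1  (≤ bound)
a_2 = 3: 19/4  (≤ bound)
a_3 = 1: 24/5  (≤ bound)
a_4 = 8: 211/44  (≤ bound)
a_5 = 1: 235/49  (≤ bound)
a_6 = 3: 916/191  (> 145, stop)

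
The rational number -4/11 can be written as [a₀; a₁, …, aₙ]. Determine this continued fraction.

[-1; 1, 1, 1, 3]

Repeatedly divide and take the remainder:
-4 = -1·11 + 7, so a_0 = -1
11 = 1·7 + 4, so a_1 = 1
7 = 1·4 + 3, so a_2 = 1
4 = 1·3 + 1, so a_3 = 1
3 = 3·1 + 0, so a_4 = 3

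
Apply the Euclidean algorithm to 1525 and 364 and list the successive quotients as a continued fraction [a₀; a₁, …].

[4; 5, 3, 1, 1, 1, 2, 2]

⌊1525/364⌋ = 4, remainder 69
⌊364/69⌋ = 5, remainder 19
⌊69/19⌋ = 3, remainder 12
⌊19/12⌋ = 1, remainder 7
⌊12/7⌋ = 1, remainder 5
⌊7/5⌋ = 1, remainder 2
⌊5/2⌋ = 2, remainder 1
⌊2/1⌋ = 2, remainder 0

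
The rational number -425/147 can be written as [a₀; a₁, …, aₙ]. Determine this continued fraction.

-425 = -3·147 + 16, so a_0 = -3
147 = 9·16 + 3, so a_1 = 9
16 = 5·3 + 1, so a_2 = 5
3 = 3·1 + 0, so a_3 = 3

[-3; 9, 5, 3]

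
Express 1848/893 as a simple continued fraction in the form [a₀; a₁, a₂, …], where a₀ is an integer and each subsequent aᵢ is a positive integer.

[2; 14, 2, 2, 12]

1848 = 2·893 + 62, so a_0 = 2
893 = 14·62 + 25, so a_1 = 14
62 = 2·25 + 12, so a_2 = 2
25 = 2·12 + 1, so a_3 = 2
12 = 12·1 + 0, so a_4 = 12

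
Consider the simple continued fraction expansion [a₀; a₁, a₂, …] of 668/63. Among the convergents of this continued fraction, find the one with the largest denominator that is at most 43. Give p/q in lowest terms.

a_0 = 10: 10/1  (≤ bound)
a_1 = 1: 11/1  (≤ bound)
a_2 = 1: 21/2  (≤ bound)
a_3 = 1: 32/3  (≤ bound)
a_4 = 1: 53/5  (≤ bound)
a_5 = 12: 668/63  (> 43, stop)

53/5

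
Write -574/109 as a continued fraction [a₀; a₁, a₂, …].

Apply division with remainder until the remainder is 0:
-574 = -6·109 + 80, so a_0 = -6
109 = 1·80 + 29, so a_1 = 1
80 = 2·29 + 22, so a_2 = 2
29 = 1·22 + 7, so a_3 = 1
22 = 3·7 + 1, so a_4 = 3
7 = 7·1 + 0, so a_5 = 7

[-6; 1, 2, 1, 3, 7]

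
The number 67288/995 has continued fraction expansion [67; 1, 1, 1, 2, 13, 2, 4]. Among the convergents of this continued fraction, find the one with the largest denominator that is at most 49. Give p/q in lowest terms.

541/8

List convergents until the denominator exceeds the bound:
a_0 = 67: 67/1  (≤ bound)
a_1 = 1: 68/1  (≤ bound)
a_2 = 1: 135/2  (≤ bound)
a_3 = 1: 203/3  (≤ bound)
a_4 = 2: 541/8  (≤ bound)
a_5 = 13: 7236/107  (> 49, stop)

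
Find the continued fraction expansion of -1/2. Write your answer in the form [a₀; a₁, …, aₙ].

Repeatedly divide and take the remainder:
-1 = -1·2 + 1, so a_0 = -1
2 = 2·1 + 0, so a_1 = 2

[-1; 2]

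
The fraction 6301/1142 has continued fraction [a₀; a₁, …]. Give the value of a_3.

Run the Euclidean algorithm, recording each quotient:
6301 ÷ 1142 → quotient 5, remainder 591
1142 ÷ 591 → quotient 1, remainder 551
591 ÷ 551 → quotient 1, remainder 40
551 ÷ 40 → quotient 13, remainder 31

13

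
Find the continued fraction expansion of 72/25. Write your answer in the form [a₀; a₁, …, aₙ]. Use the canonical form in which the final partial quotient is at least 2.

Apply division with remainder until the remainder is 0:
⌊72/25⌋ = 2, remainder 22
⌊25/22⌋ = 1, remainder 3
⌊22/3⌋ = 7, remainder 1
⌊3/1⌋ = 3, remainder 0

[2; 1, 7, 3]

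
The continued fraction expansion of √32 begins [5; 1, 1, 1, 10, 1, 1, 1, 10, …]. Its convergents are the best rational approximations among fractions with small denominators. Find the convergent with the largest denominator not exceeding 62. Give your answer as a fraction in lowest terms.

a_0 = 5: 5/1  (≤ bound)
a_1 = 1: 6/1  (≤ bound)
a_2 = 1: 11/2  (≤ bound)
a_3 = 1: 17/3  (≤ bound)
a_4 = 10: 181/32  (≤ bound)
a_5 = 1: 198/35  (≤ bound)
a_6 = 1: 379/67  (> 62, stop)

198/35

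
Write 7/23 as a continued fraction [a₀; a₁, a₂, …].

[0; 3, 3, 2]

Repeatedly divide and take the remainder:
7 ÷ 23 → quotient 0, remainder 7
23 ÷ 7 → quotient 3, remainder 2
7 ÷ 2 → quotient 3, remainder 1
2 ÷ 1 → quotient 2, remainder 0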